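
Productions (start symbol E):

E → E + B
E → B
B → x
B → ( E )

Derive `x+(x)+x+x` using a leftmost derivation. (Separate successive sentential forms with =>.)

E => E+B => E+B+B => E+B+B+B => B+B+B+B => x+B+B+B => x+(E)+B+B => x+(B)+B+B => x+(x)+B+B => x+(x)+x+B => x+(x)+x+x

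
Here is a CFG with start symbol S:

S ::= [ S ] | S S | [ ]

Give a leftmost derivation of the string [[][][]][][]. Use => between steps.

S => SS   [S ::= S S]
SS => SSS   [S ::= S S]
SSS => [S]SS   [S ::= [ S ]]
[S]SS => [SS]SS   [S ::= S S]
[SS]SS => [SSS]SS   [S ::= S S]
[SSS]SS => [[]SS]SS   [S ::= [ ]]
[[]SS]SS => [[][]S]SS   [S ::= [ ]]
[[][]S]SS => [[][][]]SS   [S ::= [ ]]
[[][][]]SS => [[][][]][]S   [S ::= [ ]]
[[][][]][]S => [[][][]][][]   [S ::= [ ]]

S => SS => SSS => [S]SS => [SS]SS => [SSS]SS => [[]SS]SS => [[][]S]SS => [[][][]]SS => [[][][]][]S => [[][][]][][]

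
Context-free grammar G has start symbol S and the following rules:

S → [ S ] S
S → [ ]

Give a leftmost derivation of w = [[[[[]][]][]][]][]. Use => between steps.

S => [S]S => [[S]S]S => [[[S]S]S]S => [[[[S]S]S]S]S => [[[[[]]S]S]S]S => [[[[[]][]]S]S]S => [[[[[]][]][]]S]S => [[[[[]][]][]][]]S => [[[[[]][]][]][]][]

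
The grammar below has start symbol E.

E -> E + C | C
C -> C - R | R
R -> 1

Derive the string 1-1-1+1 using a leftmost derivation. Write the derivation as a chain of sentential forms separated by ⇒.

E ⇒ E+C   [E -> E + C]
E+C ⇒ C+C   [E -> C]
C+C ⇒ C-R+C   [C -> C - R]
C-R+C ⇒ C-R-R+C   [C -> C - R]
C-R-R+C ⇒ R-R-R+C   [C -> R]
R-R-R+C ⇒ 1-R-R+C   [R -> 1]
1-R-R+C ⇒ 1-1-R+C   [R -> 1]
1-1-R+C ⇒ 1-1-1+C   [R -> 1]
1-1-1+C ⇒ 1-1-1+R   [C -> R]
1-1-1+R ⇒ 1-1-1+1   [R -> 1]

E ⇒ E+C ⇒ C+C ⇒ C-R+C ⇒ C-R-R+C ⇒ R-R-R+C ⇒ 1-R-R+C ⇒ 1-1-R+C ⇒ 1-1-1+C ⇒ 1-1-1+R ⇒ 1-1-1+1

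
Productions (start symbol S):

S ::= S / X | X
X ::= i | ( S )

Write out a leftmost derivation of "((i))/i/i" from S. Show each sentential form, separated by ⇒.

S⇒S/X⇒S/X/X⇒X/X/X⇒(S)/X/X⇒(X)/X/X⇒((S))/X/X⇒((X))/X/X⇒((i))/X/X⇒((i))/i/X⇒((i))/i/i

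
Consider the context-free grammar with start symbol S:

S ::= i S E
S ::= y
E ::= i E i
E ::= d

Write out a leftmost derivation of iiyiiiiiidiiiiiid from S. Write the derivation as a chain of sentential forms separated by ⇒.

S⇒iSE⇒iiSEE⇒iiyEE⇒iiyiEiE⇒iiyiiEiiE⇒iiyiiiEiiiE⇒iiyiiiiEiiiiE⇒iiyiiiiiEiiiiiE⇒iiyiiiiiiEiiiiiiE⇒iiyiiiiiidiiiiiiE⇒iiyiiiiiidiiiiiid

S ⇒ iSE   [S ::= i S E]
iSE ⇒ iiSEE   [S ::= i S E]
iiSEE ⇒ iiyEE   [S ::= y]
iiyEE ⇒ iiyiEiE   [E ::= i E i]
iiyiEiE ⇒ iiyiiEiiE   [E ::= i E i]
iiyiiEiiE ⇒ iiyiiiEiiiE   [E ::= i E i]
iiyiiiEiiiE ⇒ iiyiiiiEiiiiE   [E ::= i E i]
iiyiiiiEiiiiE ⇒ iiyiiiiiEiiiiiE   [E ::= i E i]
iiyiiiiiEiiiiiE ⇒ iiyiiiiiiEiiiiiiE   [E ::= i E i]
iiyiiiiiiEiiiiiiE ⇒ iiyiiiiiidiiiiiiE   [E ::= d]
iiyiiiiiidiiiiiiE ⇒ iiyiiiiiidiiiiiid   [E ::= d]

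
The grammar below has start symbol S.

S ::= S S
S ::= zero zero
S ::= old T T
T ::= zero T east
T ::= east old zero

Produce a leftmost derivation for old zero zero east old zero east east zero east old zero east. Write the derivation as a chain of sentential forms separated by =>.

S => old T T => old zero T east T => old zero zero T east east T => old zero zero east old zero east east T => old zero zero east old zero east east zero T east => old zero zero east old zero east east zero east old zero east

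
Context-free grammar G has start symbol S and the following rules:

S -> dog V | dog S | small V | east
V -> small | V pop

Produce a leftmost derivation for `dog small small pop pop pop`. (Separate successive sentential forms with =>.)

S => dog S => dog small V => dog small V pop => dog small V pop pop => dog small V pop pop pop => dog small small pop pop pop

S => dog S   [S -> dog S]
dog S => dog small V   [S -> small V]
dog small V => dog small V pop   [V -> V pop]
dog small V pop => dog small V pop pop   [V -> V pop]
dog small V pop pop => dog small V pop pop pop   [V -> V pop]
dog small V pop pop pop => dog small small pop pop pop   [V -> small]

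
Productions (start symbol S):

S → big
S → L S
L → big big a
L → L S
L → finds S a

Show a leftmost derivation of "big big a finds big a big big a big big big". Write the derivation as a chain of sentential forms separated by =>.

S => L S   [S → L S]
L S => L S S   [L → L S]
L S S => big big a S S   [L → big big a]
big big a S S => big big a L S S   [S → L S]
big big a L S S => big big a L S S S   [L → L S]
big big a L S S S => big big a finds S a S S S   [L → finds S a]
big big a finds S a S S S => big big a finds big a S S S   [S → big]
big big a finds big a S S S => big big a finds big a L S S S   [S → L S]
big big a finds big a L S S S => big big a finds big a big big a S S S   [L → big big a]
big big a finds big a big big a S S S => big big a finds big a big big a big S S   [S → big]
big big a finds big a big big a big S S => big big a finds big a big big a big big S   [S → big]
big big a finds big a big big a big big S => big big a finds big a big big a big big big   [S → big]

S => L S => L S S => big big a S S => big big a L S S => big big a L S S S => big big a finds S a S S S => big big a finds big a S S S => big big a finds big a L S S S => big big a finds big a big big a S S S => big big a finds big a big big a big S S => big big a finds big a big big a big big S => big big a finds big a big big a big big big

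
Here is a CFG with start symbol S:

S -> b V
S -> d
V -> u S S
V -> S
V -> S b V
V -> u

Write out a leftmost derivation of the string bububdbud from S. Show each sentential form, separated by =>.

S => bV   [S -> b V]
bV => buSS   [V -> u S S]
buSS => bubVS   [S -> b V]
bubVS => bubuSSS   [V -> u S S]
bubuSSS => bububVSS   [S -> b V]
bububVSS => bububSSS   [V -> S]
bububSSS => bububdSS   [S -> d]
bububdSS => bububdbVS   [S -> b V]
bububdbVS => bububdbuS   [V -> u]
bububdbuS => bububdbud   [S -> d]

S=>bV=>buSS=>bubVS=>bubuSSS=>bububVSS=>bububSSS=>bububdSS=>bububdbVS=>bububdbuS=>bububdbud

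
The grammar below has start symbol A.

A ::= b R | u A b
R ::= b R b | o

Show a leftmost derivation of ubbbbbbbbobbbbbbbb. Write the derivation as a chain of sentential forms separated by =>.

A => uAb   [A ::= u A b]
uAb => ubRb   [A ::= b R]
ubRb => ubbRbb   [R ::= b R b]
ubbRbb => ubbbRbbb   [R ::= b R b]
ubbbRbbb => ubbbbRbbbb   [R ::= b R b]
ubbbbRbbbb => ubbbbbRbbbbb   [R ::= b R b]
ubbbbbRbbbbb => ubbbbbbRbbbbbb   [R ::= b R b]
ubbbbbbRbbbbbb => ubbbbbbbRbbbbbbb   [R ::= b R b]
ubbbbbbbRbbbbbbb => ubbbbbbbbRbbbbbbbb   [R ::= b R b]
ubbbbbbbbRbbbbbbbb => ubbbbbbbbobbbbbbbb   [R ::= o]

A => uAb => ubRb => ubbRbb => ubbbRbbb => ubbbbRbbbb => ubbbbbRbbbbb => ubbbbbbRbbbbbb => ubbbbbbbRbbbbbbb => ubbbbbbbbRbbbbbbbb => ubbbbbbbbobbbbbbbb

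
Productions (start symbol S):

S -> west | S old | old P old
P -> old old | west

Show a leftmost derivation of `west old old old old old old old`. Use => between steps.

S => S old   [S -> S old]
S old => S old old   [S -> S old]
S old old => S old old old   [S -> S old]
S old old old => S old old old old   [S -> S old]
S old old old old => S old old old old old   [S -> S old]
S old old old old old => S old old old old old old   [S -> S old]
S old old old old old old => S old old old old old old old   [S -> S old]
S old old old old old old old => west old old old old old old old   [S -> west]

S => S old => S old old => S old old old => S old old old old => S old old old old old => S old old old old old old => S old old old old old old old => west old old old old old old old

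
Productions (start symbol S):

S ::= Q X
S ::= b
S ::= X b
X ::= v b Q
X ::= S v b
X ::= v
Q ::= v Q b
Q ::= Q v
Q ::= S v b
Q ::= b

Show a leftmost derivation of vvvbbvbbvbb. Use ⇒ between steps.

S ⇒ QX ⇒ vQbX ⇒ vvQbbX ⇒ vvQvbbX ⇒ vvvQbvbbX ⇒ vvvbbvbbX ⇒ vvvbbvbbvbQ ⇒ vvvbbvbbvbb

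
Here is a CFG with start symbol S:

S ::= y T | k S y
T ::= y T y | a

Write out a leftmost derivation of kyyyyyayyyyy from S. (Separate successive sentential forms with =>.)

S=>kSy=>kyTy=>kyyTyy=>kyyyTyyy=>kyyyyTyyyy=>kyyyyyTyyyyy=>kyyyyyayyyyy

S => kSy   [S ::= k S y]
kSy => kyTy   [S ::= y T]
kyTy => kyyTyy   [T ::= y T y]
kyyTyy => kyyyTyyy   [T ::= y T y]
kyyyTyyy => kyyyyTyyyy   [T ::= y T y]
kyyyyTyyyy => kyyyyyTyyyyy   [T ::= y T y]
kyyyyyTyyyyy => kyyyyyayyyyy   [T ::= a]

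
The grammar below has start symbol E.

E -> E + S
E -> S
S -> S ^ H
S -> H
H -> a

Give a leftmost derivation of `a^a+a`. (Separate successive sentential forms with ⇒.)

E ⇒ E+S ⇒ S+S ⇒ S^H+S ⇒ H^H+S ⇒ a^H+S ⇒ a^a+S ⇒ a^a+H ⇒ a^a+a

E ⇒ E+S   [E -> E + S]
E+S ⇒ S+S   [E -> S]
S+S ⇒ S^H+S   [S -> S ^ H]
S^H+S ⇒ H^H+S   [S -> H]
H^H+S ⇒ a^H+S   [H -> a]
a^H+S ⇒ a^a+S   [H -> a]
a^a+S ⇒ a^a+H   [S -> H]
a^a+H ⇒ a^a+a   [H -> a]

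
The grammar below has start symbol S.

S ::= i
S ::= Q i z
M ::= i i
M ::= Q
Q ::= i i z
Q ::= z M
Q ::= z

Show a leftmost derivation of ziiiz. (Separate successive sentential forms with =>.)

S => Qiz => zMiz => ziiiz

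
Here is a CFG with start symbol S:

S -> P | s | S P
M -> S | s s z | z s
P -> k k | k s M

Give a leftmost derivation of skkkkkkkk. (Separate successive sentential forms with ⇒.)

S ⇒ SP ⇒ SPP ⇒ SPPP ⇒ SPPPP ⇒ sPPPP ⇒ skkPPP ⇒ skkkkPP ⇒ skkkkkkP ⇒ skkkkkkkk

S ⇒ SP   [S -> S P]
SP ⇒ SPP   [S -> S P]
SPP ⇒ SPPP   [S -> S P]
SPPP ⇒ SPPPP   [S -> S P]
SPPPP ⇒ sPPPP   [S -> s]
sPPPP ⇒ skkPPP   [P -> k k]
skkPPP ⇒ skkkkPP   [P -> k k]
skkkkPP ⇒ skkkkkkP   [P -> k k]
skkkkkkP ⇒ skkkkkkkk   [P -> k k]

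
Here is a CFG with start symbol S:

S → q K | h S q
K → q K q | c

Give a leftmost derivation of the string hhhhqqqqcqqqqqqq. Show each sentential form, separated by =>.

S=>hSq=>hhSqq=>hhhSqqq=>hhhhSqqqq=>hhhhqKqqqq=>hhhhqqKqqqqq=>hhhhqqqKqqqqqq=>hhhhqqqqKqqqqqqq=>hhhhqqqqcqqqqqqq

S => hSq   [S → h S q]
hSq => hhSqq   [S → h S q]
hhSqq => hhhSqqq   [S → h S q]
hhhSqqq => hhhhSqqqq   [S → h S q]
hhhhSqqqq => hhhhqKqqqq   [S → q K]
hhhhqKqqqq => hhhhqqKqqqqq   [K → q K q]
hhhhqqKqqqqq => hhhhqqqKqqqqqq   [K → q K q]
hhhhqqqKqqqqqq => hhhhqqqqKqqqqqqq   [K → q K q]
hhhhqqqqKqqqqqqq => hhhhqqqqcqqqqqqq   [K → c]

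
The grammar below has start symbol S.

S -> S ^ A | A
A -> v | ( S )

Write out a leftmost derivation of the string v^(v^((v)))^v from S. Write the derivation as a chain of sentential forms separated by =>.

S => S^A   [S -> S ^ A]
S^A => S^A^A   [S -> S ^ A]
S^A^A => A^A^A   [S -> A]
A^A^A => v^A^A   [A -> v]
v^A^A => v^(S)^A   [A -> ( S )]
v^(S)^A => v^(S^A)^A   [S -> S ^ A]
v^(S^A)^A => v^(A^A)^A   [S -> A]
v^(A^A)^A => v^(v^A)^A   [A -> v]
v^(v^A)^A => v^(v^(S))^A   [A -> ( S )]
v^(v^(S))^A => v^(v^(A))^A   [S -> A]
v^(v^(A))^A => v^(v^((S)))^A   [A -> ( S )]
v^(v^((S)))^A => v^(v^((A)))^A   [S -> A]
v^(v^((A)))^A => v^(v^((v)))^A   [A -> v]
v^(v^((v)))^A => v^(v^((v)))^v   [A -> v]

S => S^A => S^A^A => A^A^A => v^A^A => v^(S)^A => v^(S^A)^A => v^(A^A)^A => v^(v^A)^A => v^(v^(S))^A => v^(v^(A))^A => v^(v^((S)))^A => v^(v^((A)))^A => v^(v^((v)))^A => v^(v^((v)))^v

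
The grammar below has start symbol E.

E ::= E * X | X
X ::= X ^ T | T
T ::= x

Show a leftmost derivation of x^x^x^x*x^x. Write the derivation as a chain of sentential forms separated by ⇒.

E⇒E*X⇒X*X⇒X^T*X⇒X^T^T*X⇒X^T^T^T*X⇒T^T^T^T*X⇒x^T^T^T*X⇒x^x^T^T*X⇒x^x^x^T*X⇒x^x^x^x*X⇒x^x^x^x*X^T⇒x^x^x^x*T^T⇒x^x^x^x*x^T⇒x^x^x^x*x^x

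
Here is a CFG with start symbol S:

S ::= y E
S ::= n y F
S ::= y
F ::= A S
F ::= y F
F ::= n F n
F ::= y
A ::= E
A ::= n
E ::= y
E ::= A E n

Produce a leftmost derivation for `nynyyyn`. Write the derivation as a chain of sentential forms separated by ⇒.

S⇒nyF⇒nynFn⇒nynyFn⇒nynyyFn⇒nynyyyn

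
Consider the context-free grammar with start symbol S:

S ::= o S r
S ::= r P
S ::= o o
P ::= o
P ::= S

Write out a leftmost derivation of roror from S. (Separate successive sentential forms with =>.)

S=>rP=>rS=>roSr=>rorPr=>roror

S => rP   [S ::= r P]
rP => rS   [P ::= S]
rS => roSr   [S ::= o S r]
roSr => rorPr   [S ::= r P]
rorPr => roror   [P ::= o]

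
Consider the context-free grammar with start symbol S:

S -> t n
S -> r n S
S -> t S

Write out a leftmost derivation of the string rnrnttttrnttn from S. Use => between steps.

S => rnS   [S -> r n S]
rnS => rnrnS   [S -> r n S]
rnrnS => rnrntS   [S -> t S]
rnrntS => rnrnttS   [S -> t S]
rnrnttS => rnrntttS   [S -> t S]
rnrntttS => rnrnttttS   [S -> t S]
rnrnttttS => rnrnttttrnS   [S -> r n S]
rnrnttttrnS => rnrnttttrntS   [S -> t S]
rnrnttttrntS => rnrnttttrnttn   [S -> t n]

S => rnS => rnrnS => rnrntS => rnrnttS => rnrntttS => rnrnttttS => rnrnttttrnS => rnrnttttrntS => rnrnttttrnttn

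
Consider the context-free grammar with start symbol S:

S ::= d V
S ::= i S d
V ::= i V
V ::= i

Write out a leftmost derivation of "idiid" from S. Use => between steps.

S => iSd   [S ::= i S d]
iSd => idVd   [S ::= d V]
idVd => idiVd   [V ::= i V]
idiVd => idiid   [V ::= i]

S=>iSd=>idVd=>idiVd=>idiid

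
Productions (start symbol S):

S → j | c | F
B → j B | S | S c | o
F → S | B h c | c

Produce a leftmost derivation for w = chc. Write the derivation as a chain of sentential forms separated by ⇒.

S ⇒ F ⇒ Bhc ⇒ Shc ⇒ Fhc ⇒ chc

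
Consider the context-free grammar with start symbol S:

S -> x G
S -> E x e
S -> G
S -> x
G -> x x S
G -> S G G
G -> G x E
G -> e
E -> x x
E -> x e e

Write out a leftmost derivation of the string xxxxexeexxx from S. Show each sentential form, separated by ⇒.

S⇒G⇒xxS⇒xxxG⇒xxxSGG⇒xxxxGG⇒xxxxeG⇒xxxxeGxE⇒xxxxeSGGxE⇒xxxxexGGxE⇒xxxxexeGxE⇒xxxxexeexE⇒xxxxexeexxx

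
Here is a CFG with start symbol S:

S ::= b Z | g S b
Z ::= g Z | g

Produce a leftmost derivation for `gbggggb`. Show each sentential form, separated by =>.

S => gSb   [S ::= g S b]
gSb => gbZb   [S ::= b Z]
gbZb => gbgZb   [Z ::= g Z]
gbgZb => gbggZb   [Z ::= g Z]
gbggZb => gbgggZb   [Z ::= g Z]
gbgggZb => gbggggb   [Z ::= g]

S=>gSb=>gbZb=>gbgZb=>gbggZb=>gbgggZb=>gbggggb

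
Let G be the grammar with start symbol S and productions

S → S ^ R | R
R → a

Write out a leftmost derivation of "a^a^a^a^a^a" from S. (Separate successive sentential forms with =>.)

S => S^R => S^R^R => S^R^R^R => S^R^R^R^R => S^R^R^R^R^R => R^R^R^R^R^R => a^R^R^R^R^R => a^a^R^R^R^R => a^a^a^R^R^R => a^a^a^a^R^R => a^a^a^a^a^R => a^a^a^a^a^a

S => S^R   [S → S ^ R]
S^R => S^R^R   [S → S ^ R]
S^R^R => S^R^R^R   [S → S ^ R]
S^R^R^R => S^R^R^R^R   [S → S ^ R]
S^R^R^R^R => S^R^R^R^R^R   [S → S ^ R]
S^R^R^R^R^R => R^R^R^R^R^R   [S → R]
R^R^R^R^R^R => a^R^R^R^R^R   [R → a]
a^R^R^R^R^R => a^a^R^R^R^R   [R → a]
a^a^R^R^R^R => a^a^a^R^R^R   [R → a]
a^a^a^R^R^R => a^a^a^a^R^R   [R → a]
a^a^a^a^R^R => a^a^a^a^a^R   [R → a]
a^a^a^a^a^R => a^a^a^a^a^a   [R → a]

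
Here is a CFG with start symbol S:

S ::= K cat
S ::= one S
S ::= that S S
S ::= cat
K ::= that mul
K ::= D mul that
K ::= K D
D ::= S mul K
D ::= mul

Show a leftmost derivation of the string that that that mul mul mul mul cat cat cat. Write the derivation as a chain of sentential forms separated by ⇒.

S ⇒ that S S   [S ::= that S S]
that S S ⇒ that that S S S   [S ::= that S S]
that that S S S ⇒ that that K cat S S   [S ::= K cat]
that that K cat S S ⇒ that that K D cat S S   [K ::= K D]
that that K D cat S S ⇒ that that K D D cat S S   [K ::= K D]
that that K D D cat S S ⇒ that that K D D D cat S S   [K ::= K D]
that that K D D D cat S S ⇒ that that that mul D D D cat S S   [K ::= that mul]
that that that mul D D D cat S S ⇒ that that that mul mul D D cat S S   [D ::= mul]
that that that mul mul D D cat S S ⇒ that that that mul mul mul D cat S S   [D ::= mul]
that that that mul mul mul D cat S S ⇒ that that that mul mul mul mul cat S S   [D ::= mul]
that that that mul mul mul mul cat S S ⇒ that that that mul mul mul mul cat cat S   [S ::= cat]
that that that mul mul mul mul cat cat S ⇒ that that that mul mul mul mul cat cat cat   [S ::= cat]

S ⇒ that S S ⇒ that that S S S ⇒ that that K cat S S ⇒ that that K D cat S S ⇒ that that K D D cat S S ⇒ that that K D D D cat S S ⇒ that that that mul D D D cat S S ⇒ that that that mul mul D D cat S S ⇒ that that that mul mul mul D cat S S ⇒ that that that mul mul mul mul cat S S ⇒ that that that mul mul mul mul cat cat S ⇒ that that that mul mul mul mul cat cat cat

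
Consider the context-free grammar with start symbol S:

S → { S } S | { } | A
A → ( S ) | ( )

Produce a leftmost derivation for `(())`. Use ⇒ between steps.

S ⇒ A ⇒ (S) ⇒ (A) ⇒ (())

S ⇒ A   [S → A]
A ⇒ (S)   [A → ( S )]
(S) ⇒ (A)   [S → A]
(A) ⇒ (())   [A → ( )]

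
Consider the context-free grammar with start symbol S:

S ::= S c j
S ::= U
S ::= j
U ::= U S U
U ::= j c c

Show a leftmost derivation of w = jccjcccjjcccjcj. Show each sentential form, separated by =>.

S => Scj => Scjcj => Ucjcj => USUcjcj => jccSUcjcj => jccScjUcjcj => jccUcjUcjcj => jccjcccjUcjcj => jccjcccjjcccjcj

S => Scj   [S ::= S c j]
Scj => Scjcj   [S ::= S c j]
Scjcj => Ucjcj   [S ::= U]
Ucjcj => USUcjcj   [U ::= U S U]
USUcjcj => jccSUcjcj   [U ::= j c c]
jccSUcjcj => jccScjUcjcj   [S ::= S c j]
jccScjUcjcj => jccUcjUcjcj   [S ::= U]
jccUcjUcjcj => jccjcccjUcjcj   [U ::= j c c]
jccjcccjUcjcj => jccjcccjjcccjcj   [U ::= j c c]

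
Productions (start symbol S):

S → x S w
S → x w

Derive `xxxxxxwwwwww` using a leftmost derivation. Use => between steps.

S => xSw   [S → x S w]
xSw => xxSww   [S → x S w]
xxSww => xxxSwww   [S → x S w]
xxxSwww => xxxxSwwww   [S → x S w]
xxxxSwwww => xxxxxSwwwww   [S → x S w]
xxxxxSwwwww => xxxxxxwwwwww   [S → x w]

S=>xSw=>xxSww=>xxxSwww=>xxxxSwwww=>xxxxxSwwwww=>xxxxxxwwwwww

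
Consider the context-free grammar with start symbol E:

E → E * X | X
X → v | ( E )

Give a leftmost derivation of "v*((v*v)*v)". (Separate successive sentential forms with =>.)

E => E*X   [E → E * X]
E*X => X*X   [E → X]
X*X => v*X   [X → v]
v*X => v*(E)   [X → ( E )]
v*(E) => v*(E*X)   [E → E * X]
v*(E*X) => v*(X*X)   [E → X]
v*(X*X) => v*((E)*X)   [X → ( E )]
v*((E)*X) => v*((E*X)*X)   [E → E * X]
v*((E*X)*X) => v*((X*X)*X)   [E → X]
v*((X*X)*X) => v*((v*X)*X)   [X → v]
v*((v*X)*X) => v*((v*v)*X)   [X → v]
v*((v*v)*X) => v*((v*v)*v)   [X → v]

E => E*X => X*X => v*X => v*(E) => v*(E*X) => v*(X*X) => v*((E)*X) => v*((E*X)*X) => v*((X*X)*X) => v*((v*X)*X) => v*((v*v)*X) => v*((v*v)*v)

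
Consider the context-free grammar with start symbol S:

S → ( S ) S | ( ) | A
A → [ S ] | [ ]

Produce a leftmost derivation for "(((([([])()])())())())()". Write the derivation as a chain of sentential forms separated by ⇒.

S ⇒ (S)S   [S → ( S ) S]
(S)S ⇒ ((S)S)S   [S → ( S ) S]
((S)S)S ⇒ (((S)S)S)S   [S → ( S ) S]
(((S)S)S)S ⇒ ((((S)S)S)S)S   [S → ( S ) S]
((((S)S)S)S)S ⇒ ((((A)S)S)S)S   [S → A]
((((A)S)S)S)S ⇒ (((([S])S)S)S)S   [A → [ S ]]
(((([S])S)S)S)S ⇒ (((([(S)S])S)S)S)S   [S → ( S ) S]
(((([(S)S])S)S)S)S ⇒ (((([(A)S])S)S)S)S   [S → A]
(((([(A)S])S)S)S)S ⇒ (((([([])S])S)S)S)S   [A → [ ]]
(((([([])S])S)S)S)S ⇒ (((([([])()])S)S)S)S   [S → ( )]
(((([([])()])S)S)S)S ⇒ (((([([])()])())S)S)S   [S → ( )]
(((([([])()])())S)S)S ⇒ (((([([])()])())())S)S   [S → ( )]
(((([([])()])())())S)S ⇒ (((([([])()])())())())S   [S → ( )]
(((([([])()])())())())S ⇒ (((([([])()])())())())()   [S → ( )]

S ⇒ (S)S ⇒ ((S)S)S ⇒ (((S)S)S)S ⇒ ((((S)S)S)S)S ⇒ ((((A)S)S)S)S ⇒ (((([S])S)S)S)S ⇒ (((([(S)S])S)S)S)S ⇒ (((([(A)S])S)S)S)S ⇒ (((([([])S])S)S)S)S ⇒ (((([([])()])S)S)S)S ⇒ (((([([])()])())S)S)S ⇒ (((([([])()])())())S)S ⇒ (((([([])()])())())())S ⇒ (((([([])()])())())())()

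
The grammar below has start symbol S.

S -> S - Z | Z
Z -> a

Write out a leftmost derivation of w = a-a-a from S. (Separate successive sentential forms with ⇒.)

S ⇒ S-Z ⇒ S-Z-Z ⇒ Z-Z-Z ⇒ a-Z-Z ⇒ a-a-Z ⇒ a-a-a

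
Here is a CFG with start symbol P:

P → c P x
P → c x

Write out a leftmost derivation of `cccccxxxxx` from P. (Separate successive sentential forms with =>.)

P => cPx => ccPxx => cccPxxx => ccccPxxxx => cccccxxxxx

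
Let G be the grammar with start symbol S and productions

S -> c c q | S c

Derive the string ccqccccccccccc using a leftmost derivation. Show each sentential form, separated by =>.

S => Sc => Scc => Sccc => Scccc => Sccccc => Scccccc => Sccccccc => Scccccccc => Sccccccccc => Scccccccccc => Sccccccccccc => ccqccccccccccc

S => Sc   [S -> S c]
Sc => Scc   [S -> S c]
Scc => Sccc   [S -> S c]
Sccc => Scccc   [S -> S c]
Scccc => Sccccc   [S -> S c]
Sccccc => Scccccc   [S -> S c]
Scccccc => Sccccccc   [S -> S c]
Sccccccc => Scccccccc   [S -> S c]
Scccccccc => Sccccccccc   [S -> S c]
Sccccccccc => Scccccccccc   [S -> S c]
Scccccccccc => Sccccccccccc   [S -> S c]
Sccccccccccc => ccqccccccccccc   [S -> c c q]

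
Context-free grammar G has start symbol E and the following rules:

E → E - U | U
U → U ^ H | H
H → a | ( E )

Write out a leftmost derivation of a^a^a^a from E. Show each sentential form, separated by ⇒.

E ⇒ U   [E → U]
U ⇒ U^H   [U → U ^ H]
U^H ⇒ U^H^H   [U → U ^ H]
U^H^H ⇒ U^H^H^H   [U → U ^ H]
U^H^H^H ⇒ H^H^H^H   [U → H]
H^H^H^H ⇒ a^H^H^H   [H → a]
a^H^H^H ⇒ a^a^H^H   [H → a]
a^a^H^H ⇒ a^a^a^H   [H → a]
a^a^a^H ⇒ a^a^a^a   [H → a]

E ⇒ U ⇒ U^H ⇒ U^H^H ⇒ U^H^H^H ⇒ H^H^H^H ⇒ a^H^H^H ⇒ a^a^H^H ⇒ a^a^a^H ⇒ a^a^a^a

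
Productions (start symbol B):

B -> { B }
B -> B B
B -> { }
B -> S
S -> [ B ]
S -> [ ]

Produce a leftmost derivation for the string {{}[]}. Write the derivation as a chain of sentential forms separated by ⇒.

B ⇒ {B}   [B -> { B }]
{B} ⇒ {BB}   [B -> B B]
{BB} ⇒ {{}B}   [B -> { }]
{{}B} ⇒ {{}S}   [B -> S]
{{}S} ⇒ {{}[]}   [S -> [ ]]

B⇒{B}⇒{BB}⇒{{}B}⇒{{}S}⇒{{}[]}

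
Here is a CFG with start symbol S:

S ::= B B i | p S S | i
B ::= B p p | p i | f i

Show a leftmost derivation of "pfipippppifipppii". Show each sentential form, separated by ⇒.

S ⇒ pSS   [S ::= p S S]
pSS ⇒ pBBiS   [S ::= B B i]
pBBiS ⇒ pfiBiS   [B ::= f i]
pfiBiS ⇒ pfiBppiS   [B ::= B p p]
pfiBppiS ⇒ pfiBppppiS   [B ::= B p p]
pfiBppppiS ⇒ pfipippppiS   [B ::= p i]
pfipippppiS ⇒ pfipippppiBBi   [S ::= B B i]
pfipippppiBBi ⇒ pfipippppiBppBi   [B ::= B p p]
pfipippppiBppBi ⇒ pfipippppifippBi   [B ::= f i]
pfipippppifippBi ⇒ pfipippppifipppii   [B ::= p i]

S⇒pSS⇒pBBiS⇒pfiBiS⇒pfiBppiS⇒pfiBppppiS⇒pfipippppiS⇒pfipippppiBBi⇒pfipippppiBppBi⇒pfipippppifippBi⇒pfipippppifipppii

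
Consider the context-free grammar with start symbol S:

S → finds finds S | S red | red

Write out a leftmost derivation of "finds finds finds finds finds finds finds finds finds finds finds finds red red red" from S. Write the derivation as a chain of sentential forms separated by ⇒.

S ⇒ finds finds S   [S → finds finds S]
finds finds S ⇒ finds finds finds finds S   [S → finds finds S]
finds finds finds finds S ⇒ finds finds finds finds S red   [S → S red]
finds finds finds finds S red ⇒ finds finds finds finds S red red   [S → S red]
finds finds finds finds S red red ⇒ finds finds finds finds finds finds S red red   [S → finds finds S]
finds finds finds finds finds finds S red red ⇒ finds finds finds finds finds finds finds finds S red red   [S → finds finds S]
finds finds finds finds finds finds finds finds S red red ⇒ finds finds finds finds finds finds finds finds finds finds S red red   [S → finds finds S]
finds finds finds finds finds finds finds finds finds finds S red red ⇒ finds finds finds finds finds finds finds finds finds finds finds finds S red red   [S → finds finds S]
finds finds finds finds finds finds finds finds finds finds finds finds S red red ⇒ finds finds finds finds finds finds finds finds finds finds finds finds red red red   [S → red]

S ⇒ finds finds S ⇒ finds finds finds finds S ⇒ finds finds finds finds S red ⇒ finds finds finds finds S red red ⇒ finds finds finds finds finds finds S red red ⇒ finds finds finds finds finds finds finds finds S red red ⇒ finds finds finds finds finds finds finds finds finds finds S red red ⇒ finds finds finds finds finds finds finds finds finds finds finds finds S red red ⇒ finds finds finds finds finds finds finds finds finds finds finds finds red red red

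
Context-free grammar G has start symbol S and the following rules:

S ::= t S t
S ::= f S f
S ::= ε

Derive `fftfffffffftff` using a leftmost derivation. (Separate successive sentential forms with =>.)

S => fSf   [S ::= f S f]
fSf => ffSff   [S ::= f S f]
ffSff => fftStff   [S ::= t S t]
fftStff => fftfSftff   [S ::= f S f]
fftfSftff => fftffSfftff   [S ::= f S f]
fftffSfftff => fftfffSffftff   [S ::= f S f]
fftfffSffftff => fftffffSfffftff   [S ::= f S f]
fftffffSfffftff => fftfffffffftff   [S ::= ε]

S => fSf => ffSff => fftStff => fftfSftff => fftffSfftff => fftfffSffftff => fftffffSfffftff => fftfffffffftff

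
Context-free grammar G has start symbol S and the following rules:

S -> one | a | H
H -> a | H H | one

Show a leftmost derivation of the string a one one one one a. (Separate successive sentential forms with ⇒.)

S ⇒ H   [S -> H]
H ⇒ H H   [H -> H H]
H H ⇒ H H H   [H -> H H]
H H H ⇒ H H H H   [H -> H H]
H H H H ⇒ a H H H   [H -> a]
a H H H ⇒ a one H H   [H -> one]
a one H H ⇒ a one H H H   [H -> H H]
a one H H H ⇒ a one one H H   [H -> one]
a one one H H ⇒ a one one H H H   [H -> H H]
a one one H H H ⇒ a one one one H H   [H -> one]
a one one one H H ⇒ a one one one one H   [H -> one]
a one one one one H ⇒ a one one one one a   [H -> a]

S ⇒ H ⇒ H H ⇒ H H H ⇒ H H H H ⇒ a H H H ⇒ a one H H ⇒ a one H H H ⇒ a one one H H ⇒ a one one H H H ⇒ a one one one H H ⇒ a one one one one H ⇒ a one one one one a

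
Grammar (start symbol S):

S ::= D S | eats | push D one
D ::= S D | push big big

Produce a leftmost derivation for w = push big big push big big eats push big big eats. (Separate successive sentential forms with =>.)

S => D S => push big big S => push big big D S => push big big S D S => push big big D S D S => push big big push big big S D S => push big big push big big eats D S => push big big push big big eats push big big S => push big big push big big eats push big big eats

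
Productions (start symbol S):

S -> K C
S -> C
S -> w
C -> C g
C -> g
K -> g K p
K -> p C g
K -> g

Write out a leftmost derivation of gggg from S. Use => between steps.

S => C => Cg => Cgg => Cggg => gggg

S => C   [S -> C]
C => Cg   [C -> C g]
Cg => Cgg   [C -> C g]
Cgg => Cggg   [C -> C g]
Cggg => gggg   [C -> g]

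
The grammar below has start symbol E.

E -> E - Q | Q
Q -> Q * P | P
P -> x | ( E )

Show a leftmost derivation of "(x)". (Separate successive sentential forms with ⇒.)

E ⇒ Q ⇒ P ⇒ (E) ⇒ (Q) ⇒ (P) ⇒ (x)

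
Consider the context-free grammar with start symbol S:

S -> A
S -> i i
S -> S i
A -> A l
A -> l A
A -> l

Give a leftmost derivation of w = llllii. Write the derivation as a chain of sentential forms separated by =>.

S => Si   [S -> S i]
Si => Sii   [S -> S i]
Sii => Aii   [S -> A]
Aii => Alii   [A -> A l]
Alii => Allii   [A -> A l]
Allii => Alllii   [A -> A l]
Alllii => llllii   [A -> l]

S => Si => Sii => Aii => Alii => Allii => Alllii => llllii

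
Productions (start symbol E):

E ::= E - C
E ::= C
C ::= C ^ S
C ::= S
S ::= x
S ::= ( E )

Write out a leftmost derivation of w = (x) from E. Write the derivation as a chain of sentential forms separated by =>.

E=>C=>S=>(E)=>(C)=>(S)=>(x)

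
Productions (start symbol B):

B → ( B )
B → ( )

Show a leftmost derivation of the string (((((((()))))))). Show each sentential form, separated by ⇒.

B ⇒ (B) ⇒ ((B)) ⇒ (((B))) ⇒ ((((B)))) ⇒ (((((B))))) ⇒ ((((((B)))))) ⇒ (((((((B))))))) ⇒ (((((((())))))))

B ⇒ (B)   [B → ( B )]
(B) ⇒ ((B))   [B → ( B )]
((B)) ⇒ (((B)))   [B → ( B )]
(((B))) ⇒ ((((B))))   [B → ( B )]
((((B)))) ⇒ (((((B)))))   [B → ( B )]
(((((B))))) ⇒ ((((((B))))))   [B → ( B )]
((((((B)))))) ⇒ (((((((B)))))))   [B → ( B )]
(((((((B))))))) ⇒ (((((((())))))))   [B → ( )]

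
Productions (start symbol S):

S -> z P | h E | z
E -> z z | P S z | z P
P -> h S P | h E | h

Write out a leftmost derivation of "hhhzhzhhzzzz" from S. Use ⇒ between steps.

S⇒hE⇒hPSz⇒hhESz⇒hhPSzSz⇒hhhSPSzSz⇒hhhzPPSzSz⇒hhhzhSPPSzSz⇒hhhzhzPPSzSz⇒hhhzhzhPSzSz⇒hhhzhzhhSzSz⇒hhhzhzhhzzSz⇒hhhzhzhhzzzz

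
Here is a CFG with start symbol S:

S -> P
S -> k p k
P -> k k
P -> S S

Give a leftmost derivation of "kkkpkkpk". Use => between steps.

S => P => SS => PS => SSS => PSS => kkSS => kkkpkS => kkkpkkpk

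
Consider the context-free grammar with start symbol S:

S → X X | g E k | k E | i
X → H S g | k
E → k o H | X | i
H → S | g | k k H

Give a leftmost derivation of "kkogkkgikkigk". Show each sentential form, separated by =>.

S => kE   [S → k E]
kE => kkoH   [E → k o H]
kkoH => kkoS   [H → S]
kkoS => kkogEk   [S → g E k]
kkogEk => kkogXk   [E → X]
kkogXk => kkogHSgk   [X → H S g]
kkogHSgk => kkogkkHSgk   [H → k k H]
kkogkkHSgk => kkogkkSSgk   [H → S]
kkogkkSSgk => kkogkkgEkSgk   [S → g E k]
kkogkkgEkSgk => kkogkkgikSgk   [E → i]
kkogkkgikSgk => kkogkkgikkEgk   [S → k E]
kkogkkgikkEgk => kkogkkgikkigk   [E → i]

S => kE => kkoH => kkoS => kkogEk => kkogXk => kkogHSgk => kkogkkHSgk => kkogkkSSgk => kkogkkgEkSgk => kkogkkgikSgk => kkogkkgikkEgk => kkogkkgikkigk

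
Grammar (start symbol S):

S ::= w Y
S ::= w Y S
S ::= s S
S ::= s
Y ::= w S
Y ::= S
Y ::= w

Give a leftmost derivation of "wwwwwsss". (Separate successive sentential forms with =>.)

S => wYS   [S ::= w Y S]
wYS => wwSS   [Y ::= w S]
wwSS => wwwYSS   [S ::= w Y S]
wwwYSS => wwwwSS   [Y ::= w]
wwwwSS => wwwwwYSS   [S ::= w Y S]
wwwwwYSS => wwwwwSSS   [Y ::= S]
wwwwwSSS => wwwwwsSS   [S ::= s]
wwwwwsSS => wwwwwssS   [S ::= s]
wwwwwssS => wwwwwsss   [S ::= s]

S => wYS => wwSS => wwwYSS => wwwwSS => wwwwwYSS => wwwwwSSS => wwwwwsSS => wwwwwssS => wwwwwsss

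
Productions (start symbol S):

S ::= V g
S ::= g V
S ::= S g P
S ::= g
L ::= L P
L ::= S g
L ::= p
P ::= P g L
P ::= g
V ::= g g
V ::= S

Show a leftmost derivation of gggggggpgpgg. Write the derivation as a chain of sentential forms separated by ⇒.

S ⇒ SgP ⇒ SgPgP ⇒ gVgPgP ⇒ gSgPgP ⇒ ggVgPgP ⇒ gggggPgP ⇒ gggggPgLgP ⇒ gggggPgLgLgP ⇒ gggggggLgLgP ⇒ gggggggpgLgP ⇒ gggggggpgpgP ⇒ gggggggpgpgg

S ⇒ SgP   [S ::= S g P]
SgP ⇒ SgPgP   [S ::= S g P]
SgPgP ⇒ gVgPgP   [S ::= g V]
gVgPgP ⇒ gSgPgP   [V ::= S]
gSgPgP ⇒ ggVgPgP   [S ::= g V]
ggVgPgP ⇒ gggggPgP   [V ::= g g]
gggggPgP ⇒ gggggPgLgP   [P ::= P g L]
gggggPgLgP ⇒ gggggPgLgLgP   [P ::= P g L]
gggggPgLgLgP ⇒ gggggggLgLgP   [P ::= g]
gggggggLgLgP ⇒ gggggggpgLgP   [L ::= p]
gggggggpgLgP ⇒ gggggggpgpgP   [L ::= p]
gggggggpgpgP ⇒ gggggggpgpgg   [P ::= g]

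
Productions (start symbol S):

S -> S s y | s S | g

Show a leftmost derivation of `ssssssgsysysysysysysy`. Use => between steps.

S => Ssy => sSsy => sSsysy => sSsysysy => sSsysysysy => sSsysysysysy => ssSsysysysysy => sssSsysysysysy => ssssSsysysysysy => ssssSsysysysysysy => sssssSsysysysysysy => ssssssSsysysysysysy => ssssssSsysysysysysysy => ssssssgsysysysysysysy

S => Ssy   [S -> S s y]
Ssy => sSsy   [S -> s S]
sSsy => sSsysy   [S -> S s y]
sSsysy => sSsysysy   [S -> S s y]
sSsysysy => sSsysysysy   [S -> S s y]
sSsysysysy => sSsysysysysy   [S -> S s y]
sSsysysysysy => ssSsysysysysy   [S -> s S]
ssSsysysysysy => sssSsysysysysy   [S -> s S]
sssSsysysysysy => ssssSsysysysysy   [S -> s S]
ssssSsysysysysy => ssssSsysysysysysy   [S -> S s y]
ssssSsysysysysysy => sssssSsysysysysysy   [S -> s S]
sssssSsysysysysysy => ssssssSsysysysysysy   [S -> s S]
ssssssSsysysysysysy => ssssssSsysysysysysysy   [S -> S s y]
ssssssSsysysysysysysy => ssssssgsysysysysysysy   [S -> g]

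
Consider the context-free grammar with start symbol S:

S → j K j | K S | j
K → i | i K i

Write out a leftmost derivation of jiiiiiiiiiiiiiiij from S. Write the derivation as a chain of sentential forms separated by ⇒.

S ⇒ jKj   [S → j K j]
jKj ⇒ jiKij   [K → i K i]
jiKij ⇒ jiiKiij   [K → i K i]
jiiKiij ⇒ jiiiKiiij   [K → i K i]
jiiiKiiij ⇒ jiiiiKiiiij   [K → i K i]
jiiiiKiiiij ⇒ jiiiiiKiiiiij   [K → i K i]
jiiiiiKiiiiij ⇒ jiiiiiiKiiiiiij   [K → i K i]
jiiiiiiKiiiiiij ⇒ jiiiiiiiKiiiiiiij   [K → i K i]
jiiiiiiiKiiiiiiij ⇒ jiiiiiiiiiiiiiiij   [K → i]

S ⇒ jKj ⇒ jiKij ⇒ jiiKiij ⇒ jiiiKiiij ⇒ jiiiiKiiiij ⇒ jiiiiiKiiiiij ⇒ jiiiiiiKiiiiiij ⇒ jiiiiiiiKiiiiiiij ⇒ jiiiiiiiiiiiiiiij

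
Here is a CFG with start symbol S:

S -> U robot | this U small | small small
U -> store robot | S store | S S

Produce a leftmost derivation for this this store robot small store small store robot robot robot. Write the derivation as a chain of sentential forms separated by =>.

S => U robot => S S robot => this U small S robot => this S store small S robot => this this U small store small S robot => this this store robot small store small S robot => this this store robot small store small U robot robot => this this store robot small store small store robot robot robot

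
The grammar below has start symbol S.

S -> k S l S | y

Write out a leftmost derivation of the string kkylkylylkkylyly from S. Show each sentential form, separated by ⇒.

S⇒kSlS⇒kkSlSlS⇒kkylSlS⇒kkylkSlSlS⇒kkylkylSlS⇒kkylkylylS⇒kkylkylylkSlS⇒kkylkylylkkSlSlS⇒kkylkylylkkylSlS⇒kkylkylylkkylylS⇒kkylkylylkkylyly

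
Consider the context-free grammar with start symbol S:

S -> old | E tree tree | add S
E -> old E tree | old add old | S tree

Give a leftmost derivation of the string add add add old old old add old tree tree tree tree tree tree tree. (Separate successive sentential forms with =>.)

S => add S => add add S => add add add S => add add add E tree tree => add add add old E tree tree tree => add add add old old E tree tree tree tree => add add add old old S tree tree tree tree tree => add add add old old E tree tree tree tree tree tree tree => add add add old old old add old tree tree tree tree tree tree tree

S => add S   [S -> add S]
add S => add add S   [S -> add S]
add add S => add add add S   [S -> add S]
add add add S => add add add E tree tree   [S -> E tree tree]
add add add E tree tree => add add add old E tree tree tree   [E -> old E tree]
add add add old E tree tree tree => add add add old old E tree tree tree tree   [E -> old E tree]
add add add old old E tree tree tree tree => add add add old old S tree tree tree tree tree   [E -> S tree]
add add add old old S tree tree tree tree tree => add add add old old E tree tree tree tree tree tree tree   [S -> E tree tree]
add add add old old E tree tree tree tree tree tree tree => add add add old old old add old tree tree tree tree tree tree tree   [E -> old add old]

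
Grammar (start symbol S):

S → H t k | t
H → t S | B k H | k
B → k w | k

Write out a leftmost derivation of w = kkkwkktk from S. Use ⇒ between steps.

S ⇒ Htk ⇒ BkHtk ⇒ kkHtk ⇒ kkBkHtk ⇒ kkkwkHtk ⇒ kkkwkktk

S ⇒ Htk   [S → H t k]
Htk ⇒ BkHtk   [H → B k H]
BkHtk ⇒ kkHtk   [B → k]
kkHtk ⇒ kkBkHtk   [H → B k H]
kkBkHtk ⇒ kkkwkHtk   [B → k w]
kkkwkHtk ⇒ kkkwkktk   [H → k]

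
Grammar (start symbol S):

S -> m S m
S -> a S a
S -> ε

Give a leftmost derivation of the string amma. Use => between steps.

S => aSa   [S -> a S a]
aSa => amSma   [S -> m S m]
amSma => amma   [S -> ε]

S => aSa => amSma => amma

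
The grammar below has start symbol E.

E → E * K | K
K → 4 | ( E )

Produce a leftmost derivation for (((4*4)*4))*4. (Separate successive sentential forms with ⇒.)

E⇒E*K⇒K*K⇒(E)*K⇒(K)*K⇒((E))*K⇒((E*K))*K⇒((K*K))*K⇒(((E)*K))*K⇒(((E*K)*K))*K⇒(((K*K)*K))*K⇒(((4*K)*K))*K⇒(((4*4)*K))*K⇒(((4*4)*4))*K⇒(((4*4)*4))*4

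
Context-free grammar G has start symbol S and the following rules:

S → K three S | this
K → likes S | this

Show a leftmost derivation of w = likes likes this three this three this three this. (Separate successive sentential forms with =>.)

S => K three S => likes S three S => likes K three S three S => likes likes S three S three S => likes likes K three S three S three S => likes likes this three S three S three S => likes likes this three this three S three S => likes likes this three this three this three S => likes likes this three this three this three this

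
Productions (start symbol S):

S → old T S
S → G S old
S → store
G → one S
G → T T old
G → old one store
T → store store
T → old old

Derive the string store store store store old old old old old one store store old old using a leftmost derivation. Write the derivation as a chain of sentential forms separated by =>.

S => G S old   [S → G S old]
G S old => T T old S old   [G → T T old]
T T old S old => store store T old S old   [T → store store]
store store T old S old => store store store store old S old   [T → store store]
store store store store old S old => store store store store old old T S old   [S → old T S]
store store store store old old T S old => store store store store old old old old S old   [T → old old]
store store store store old old old old S old => store store store store old old old old G S old old   [S → G S old]
store store store store old old old old G S old old => store store store store old old old old old one store S old old   [G → old one store]
store store store store old old old old old one store S old old => store store store store old old old old old one store store old old   [S → store]

S => G S old => T T old S old => store store T old S old => store store store store old S old => store store store store old old T S old => store store store store old old old old S old => store store store store old old old old G S old old => store store store store old old old old old one store S old old => store store store store old old old old old one store store old old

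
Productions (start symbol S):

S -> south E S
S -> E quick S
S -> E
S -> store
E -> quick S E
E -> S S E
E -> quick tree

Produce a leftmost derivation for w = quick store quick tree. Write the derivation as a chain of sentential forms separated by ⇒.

S ⇒ E ⇒ quick S E ⇒ quick store E ⇒ quick store quick tree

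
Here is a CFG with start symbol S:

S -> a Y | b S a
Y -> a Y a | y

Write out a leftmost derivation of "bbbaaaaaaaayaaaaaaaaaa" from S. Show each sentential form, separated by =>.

S => bSa => bbSaa => bbbSaaa => bbbaYaaa => bbbaaYaaaa => bbbaaaYaaaaa => bbbaaaaYaaaaaa => bbbaaaaaYaaaaaaa => bbbaaaaaaYaaaaaaaa => bbbaaaaaaaYaaaaaaaaa => bbbaaaaaaaaYaaaaaaaaaa => bbbaaaaaaaayaaaaaaaaaa

S => bSa   [S -> b S a]
bSa => bbSaa   [S -> b S a]
bbSaa => bbbSaaa   [S -> b S a]
bbbSaaa => bbbaYaaa   [S -> a Y]
bbbaYaaa => bbbaaYaaaa   [Y -> a Y a]
bbbaaYaaaa => bbbaaaYaaaaa   [Y -> a Y a]
bbbaaaYaaaaa => bbbaaaaYaaaaaa   [Y -> a Y a]
bbbaaaaYaaaaaa => bbbaaaaaYaaaaaaa   [Y -> a Y a]
bbbaaaaaYaaaaaaa => bbbaaaaaaYaaaaaaaa   [Y -> a Y a]
bbbaaaaaaYaaaaaaaa => bbbaaaaaaaYaaaaaaaaa   [Y -> a Y a]
bbbaaaaaaaYaaaaaaaaa => bbbaaaaaaaaYaaaaaaaaaa   [Y -> a Y a]
bbbaaaaaaaaYaaaaaaaaaa => bbbaaaaaaaayaaaaaaaaaa   [Y -> y]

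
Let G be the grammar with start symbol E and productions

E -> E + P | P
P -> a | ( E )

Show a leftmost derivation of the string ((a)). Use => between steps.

E => P   [E -> P]
P => (E)   [P -> ( E )]
(E) => (P)   [E -> P]
(P) => ((E))   [P -> ( E )]
((E)) => ((P))   [E -> P]
((P)) => ((a))   [P -> a]

E=>P=>(E)=>(P)=>((E))=>((P))=>((a))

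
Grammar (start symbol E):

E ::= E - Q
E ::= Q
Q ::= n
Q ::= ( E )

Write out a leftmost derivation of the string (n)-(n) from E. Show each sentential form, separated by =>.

E => E-Q   [E ::= E - Q]
E-Q => Q-Q   [E ::= Q]
Q-Q => (E)-Q   [Q ::= ( E )]
(E)-Q => (Q)-Q   [E ::= Q]
(Q)-Q => (n)-Q   [Q ::= n]
(n)-Q => (n)-(E)   [Q ::= ( E )]
(n)-(E) => (n)-(Q)   [E ::= Q]
(n)-(Q) => (n)-(n)   [Q ::= n]

E=>E-Q=>Q-Q=>(E)-Q=>(Q)-Q=>(n)-Q=>(n)-(E)=>(n)-(Q)=>(n)-(n)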